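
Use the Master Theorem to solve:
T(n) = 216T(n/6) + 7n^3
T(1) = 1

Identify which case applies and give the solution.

a=216, b=6, f(n)=7n^3. log_6(216) = 3. Since c=3 = 3, Case 2 applies: T(n) = Θ(n^log_b(a) · log n) = O(n^3 log n).

Answer: O(n^3 log n) - Case 2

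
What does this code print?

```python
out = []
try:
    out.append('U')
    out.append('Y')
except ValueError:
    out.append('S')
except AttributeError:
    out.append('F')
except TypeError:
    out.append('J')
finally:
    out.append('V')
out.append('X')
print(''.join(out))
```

Execution trace: 'U' (try body) → 'Y' (try body, no exception) → 'V' (finally) → 'X' (after the try/except). Output: UYVX

Answer: UYVX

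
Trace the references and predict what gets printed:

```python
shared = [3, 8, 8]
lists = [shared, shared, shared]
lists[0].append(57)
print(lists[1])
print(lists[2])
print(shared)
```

Key concept: list of same reference.
Step by step:
`shared = [3, 8, 8]` → shared = [3, 8, 8]
`lists = [shared, shared, shared]` → lists = [[3, 8, 8], [3, 8, 8], [3, 8, 8]]
`lists[0].append(57)` → shared = [3, 8, 8, 57]; lists = [[3, 8, 8, 57], [3, 8, 8, 57], [3, 8, 8, 57]]
`print(lists[1])` → prints [3, 8, 8, 57]
`print(lists[2])` → prints [3, 8, 8, 57]
`print(shared)` → prints [3, 8, 8, 57]

Answer:
[3, 8, 8, 57]
[3, 8, 8, 57]
[3, 8, 8, 57]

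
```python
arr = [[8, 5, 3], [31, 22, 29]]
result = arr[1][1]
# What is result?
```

Trace:
`arr = [[8, 5, 3], [31, 22, 29]]` → arr = [[8, 5, 3], [31, 22, 29]]
`result = arr[1][1]` → result = 22
So result = 22

Answer: 22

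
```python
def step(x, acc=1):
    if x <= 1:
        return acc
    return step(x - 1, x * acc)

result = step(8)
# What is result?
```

Accumulator trace (n, acc): (8, 1) -> (7, 8) -> (6, 56) -> (5, 336) -> (4, 1680) -> (3, 6720) -> (2, 20160) -> (1, 40320) -> return 40320

Answer: 40320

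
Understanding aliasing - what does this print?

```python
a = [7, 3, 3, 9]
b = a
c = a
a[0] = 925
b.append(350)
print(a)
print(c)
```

Key concept: multiple aliases.
Step by step:
`a = [7, 3, 3, 9]` → a = [7, 3, 3, 9]
`b = a` → b = [7, 3, 3, 9] (same object as a)
`c = a` → c = [7, 3, 3, 9] (same object as a, b)
`a[0] = 925` → a = [925, 3, 3, 9] (same object as b, c); b = [925, 3, 3, 9] (same object as a, c); c = [925, 3, 3, 9] (same object as a, b)
`b.append(350)` → a = [925, 3, 3, 9, 350] (same object as b, c); b = [925, 3, 3, 9, 350] (same object as a, c); c = [925, 3, 3, 9, 350] (same object as a, b)
`print(a)` → prints [925, 3, 3, 9, 350]
`print(c)` → prints [925, 3, 3, 9, 350]

Answer:
[925, 3, 3, 9, 350]
[925, 3, 3, 9, 350]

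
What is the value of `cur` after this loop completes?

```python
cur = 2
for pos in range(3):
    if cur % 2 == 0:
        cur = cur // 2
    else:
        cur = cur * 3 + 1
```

Collatz-style transformation from 2
`cur` takes the values: 2 → 1 → 4 → 2

Answer: 2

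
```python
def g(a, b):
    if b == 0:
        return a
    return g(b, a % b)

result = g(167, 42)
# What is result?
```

g(167, 42) -> g(42, 41) -> g(41, 1) -> g(1, 0) -> 1

Answer: 1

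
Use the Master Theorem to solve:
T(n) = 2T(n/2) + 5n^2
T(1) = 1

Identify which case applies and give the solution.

a=2, b=2, f(n)=5n^2. log_2(2) = 1. Since c=2 > 1 and the regularity condition holds (2(n/2)^2 = (2/2^2)n^2 with 2/2^2 < 1), Case 3 applies: T(n) = Θ(f(n)) = O(n^2).

Answer: O(n^2) - Case 3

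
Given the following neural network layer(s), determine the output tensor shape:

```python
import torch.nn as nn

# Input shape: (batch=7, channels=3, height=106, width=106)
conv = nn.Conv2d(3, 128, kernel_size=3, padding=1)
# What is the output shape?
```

Input: (7, 3, 106, 106) -> Output: (7, 128, 106, 106)

Answer: (7, 128, 106, 106)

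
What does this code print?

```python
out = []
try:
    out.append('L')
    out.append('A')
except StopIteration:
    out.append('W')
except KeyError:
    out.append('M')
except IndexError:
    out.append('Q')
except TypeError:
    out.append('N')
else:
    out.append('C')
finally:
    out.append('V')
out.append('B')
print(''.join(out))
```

Execution trace: 'L' (try body) → 'A' (try body, no exception) → 'C' (else) → 'V' (finally) → 'B' (after the try/except). Output: LACVB

Answer: LACVB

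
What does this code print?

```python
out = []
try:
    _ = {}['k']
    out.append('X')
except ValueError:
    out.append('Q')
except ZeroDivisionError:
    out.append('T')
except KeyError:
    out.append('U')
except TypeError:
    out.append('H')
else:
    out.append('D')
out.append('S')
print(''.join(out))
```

Execution trace: 'U' (except KeyError) → 'S' (after the try/except). Output: US

Answer: US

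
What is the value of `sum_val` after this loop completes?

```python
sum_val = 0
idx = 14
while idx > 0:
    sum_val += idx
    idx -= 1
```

Sum 14 down to 1
`sum_val` takes the values: 0 → 14 → 27 → 39 → 50 → 60 → 69 → 77 → 84 → 90 → 95 → 99 → 102 → 104 → 105

Answer: 105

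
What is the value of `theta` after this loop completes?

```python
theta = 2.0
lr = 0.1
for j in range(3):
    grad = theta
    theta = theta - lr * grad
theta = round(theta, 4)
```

Gradient descent: w = 2.0 * (1 - 0.1)^3
`theta` takes the values: 2.0 → 1.8 → 1.62 → 1.458

Answer: 1.458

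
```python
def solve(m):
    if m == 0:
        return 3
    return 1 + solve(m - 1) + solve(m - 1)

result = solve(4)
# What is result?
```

solve(m) = 1 + 2·solve(m-1), solve(0)=3. Closed form: (3+1)·2^4 - 1 = 63.

Answer: 63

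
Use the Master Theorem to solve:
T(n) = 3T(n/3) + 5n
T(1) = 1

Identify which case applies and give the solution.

a=3, b=3, f(n)=5n. log_3(3) = 1. Since c=1 = 1, Case 2 applies: T(n) = Θ(n^log_b(a) · log n) = O(n log n).

Answer: O(n log n) - Case 2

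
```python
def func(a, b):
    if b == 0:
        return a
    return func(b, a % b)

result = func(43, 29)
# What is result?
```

func(43, 29) -> func(29, 14) -> func(14, 1) -> func(1, 0) -> 1

Answer: 1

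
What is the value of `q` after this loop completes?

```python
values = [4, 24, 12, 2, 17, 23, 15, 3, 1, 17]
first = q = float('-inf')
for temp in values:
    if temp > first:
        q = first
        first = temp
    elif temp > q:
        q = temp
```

Second largest (with repeats) in [4, 24, 12, 2, 17, 23, 15, 3, 1, 17]
`q` takes the values: -inf → 4 → 12 → 17 → 23

Answer: 23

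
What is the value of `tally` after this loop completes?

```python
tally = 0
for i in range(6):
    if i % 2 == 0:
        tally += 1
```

Count numbers divisible by 2 in range(6)
`tally` takes the values: 0 → 1 → 2 → 3

Answer: 3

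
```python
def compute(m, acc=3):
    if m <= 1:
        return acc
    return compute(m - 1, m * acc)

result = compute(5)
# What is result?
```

Accumulator trace (n, acc): (5, 3) -> (4, 15) -> (3, 60) -> (2, 180) -> (1, 360) -> return 360

Answer: 360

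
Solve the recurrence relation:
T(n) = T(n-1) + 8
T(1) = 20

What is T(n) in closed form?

Unrolling: T(n) = T(1) + 8·(n-1) = 20 + 8(n-1) = 8n + 12.

Answer: T(n) = 8n + 12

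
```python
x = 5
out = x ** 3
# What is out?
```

Trace:
`x = 5` → x = 5
`out = x ** 3` → out = 125
So out = 125

Answer: 125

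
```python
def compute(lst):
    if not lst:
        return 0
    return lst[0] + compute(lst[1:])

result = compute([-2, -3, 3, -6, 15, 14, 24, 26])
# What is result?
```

(-2) + (-3) + 3 + (-6) + 15 + 14 + 24 + 26 + 0 = 71

Answer: 71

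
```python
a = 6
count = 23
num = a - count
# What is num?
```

Trace:
`a = 6` → a = 6
`count = 23` → count = 23
`num = a - count` → num = -17
So num = -17

Answer: -17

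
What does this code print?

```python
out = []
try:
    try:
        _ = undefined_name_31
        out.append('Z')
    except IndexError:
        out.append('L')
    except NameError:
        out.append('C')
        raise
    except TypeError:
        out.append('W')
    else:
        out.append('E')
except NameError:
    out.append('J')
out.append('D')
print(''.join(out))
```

Execution trace: 'C' (except NameError) → 'J' (outer except NameError) → 'D' (after the try/except). Output: CJD

Answer: CJD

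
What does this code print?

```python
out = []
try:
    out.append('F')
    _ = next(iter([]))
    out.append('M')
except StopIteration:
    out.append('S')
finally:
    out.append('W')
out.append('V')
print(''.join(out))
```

Execution trace: 'F' (try body) → 'S' (except StopIteration) → 'W' (finally) → 'V' (after the try/except). Output: FSWV

Answer: FSWV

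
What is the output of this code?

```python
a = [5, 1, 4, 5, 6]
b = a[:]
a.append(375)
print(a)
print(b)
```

Key concept: slice [:] creates copy.
Step by step:
`a = [5, 1, 4, 5, 6]` → a = [5, 1, 4, 5, 6]
`b = a[:]` → b = [5, 1, 4, 5, 6]
`a.append(375)` → a = [5, 1, 4, 5, 6, 375]
`print(a)` → prints [5, 1, 4, 5, 6, 375]
`print(b)` → prints [5, 1, 4, 5, 6]

Answer:
[5, 1, 4, 5, 6, 375]
[5, 1, 4, 5, 6]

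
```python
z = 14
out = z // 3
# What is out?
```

Trace:
`z = 14` → z = 14
`out = z // 3` → out = 4
So out = 4

Answer: 4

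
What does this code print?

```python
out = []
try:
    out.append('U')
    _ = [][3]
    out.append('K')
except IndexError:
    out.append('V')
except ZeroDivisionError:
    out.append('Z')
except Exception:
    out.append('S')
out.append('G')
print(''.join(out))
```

Execution trace: 'U' (try body) → 'V' (except IndexError) → 'G' (after the try/except). Output: UVG

Answer: UVG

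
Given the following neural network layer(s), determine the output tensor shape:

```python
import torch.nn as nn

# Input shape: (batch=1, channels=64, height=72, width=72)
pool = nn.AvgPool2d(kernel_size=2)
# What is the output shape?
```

Input: (1, 64, 72, 72) -> Output: (1, 64, 36, 36)

Answer: (1, 64, 36, 36)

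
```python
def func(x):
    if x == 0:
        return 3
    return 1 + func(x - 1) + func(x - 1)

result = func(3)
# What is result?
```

func(x) = 1 + 2·func(x-1), func(0)=3. Closed form: (3+1)·2^3 - 1 = 31.

Answer: 31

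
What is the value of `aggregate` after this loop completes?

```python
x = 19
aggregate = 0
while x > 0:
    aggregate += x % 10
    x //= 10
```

Sum digits of 19
`aggregate` takes the values: 0 → 9 → 10

Answer: 10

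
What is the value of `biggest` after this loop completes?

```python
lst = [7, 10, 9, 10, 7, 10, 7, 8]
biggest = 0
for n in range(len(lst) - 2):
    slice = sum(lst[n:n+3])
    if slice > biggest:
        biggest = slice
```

Max sum of 3-element window in [7, 10, 9, 10, 7, 10, 7, 8]
`biggest` takes the values: 0 → 26 → 29

Answer: 29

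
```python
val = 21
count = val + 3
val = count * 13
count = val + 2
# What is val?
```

Trace:
`val = 21` → val = 21
`count = val + 3` → count = 24
`val = count * 13` → val = 312
`count = val + 2` → count = 314
So val = 312

Answer: 312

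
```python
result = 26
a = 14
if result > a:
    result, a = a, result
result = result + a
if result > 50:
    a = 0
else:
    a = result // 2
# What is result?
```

Trace:
`result = 26` → result = 26
`a = 14` → a = 14
`if result > a: ...` → result > a is True → result = 14; a = 26
`result = result + a` → result = 40
`if result > 50: ...` → result > 50 is False, take else branch → a = 20
So result = 40

Answer: 40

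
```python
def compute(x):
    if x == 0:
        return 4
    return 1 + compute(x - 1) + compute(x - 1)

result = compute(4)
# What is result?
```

compute(x) = 1 + 2·compute(x-1), compute(0)=4. Closed form: (4+1)·2^4 - 1 = 79.

Answer: 79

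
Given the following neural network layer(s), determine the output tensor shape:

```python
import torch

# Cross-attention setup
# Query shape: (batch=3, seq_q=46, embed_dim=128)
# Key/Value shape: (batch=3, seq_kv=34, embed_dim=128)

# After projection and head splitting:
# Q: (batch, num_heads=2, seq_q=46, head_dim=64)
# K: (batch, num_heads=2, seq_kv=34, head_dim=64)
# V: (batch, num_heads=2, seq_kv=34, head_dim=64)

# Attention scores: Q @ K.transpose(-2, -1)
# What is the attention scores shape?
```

Input: (3, 46, 128) -> Output: (3, 2, 46, 34)

Answer: (3, 2, 46, 34)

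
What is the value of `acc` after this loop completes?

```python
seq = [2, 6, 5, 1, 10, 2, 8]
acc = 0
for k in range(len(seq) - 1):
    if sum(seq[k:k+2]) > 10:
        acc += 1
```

Count windows with sum > 10
`acc` takes the values: 0 → 1 → 2 → 3

Answer: 3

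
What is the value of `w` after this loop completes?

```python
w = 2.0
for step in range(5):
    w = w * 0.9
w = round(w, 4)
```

Exponential decay: 2.0 * 0.9^5
`w` takes the values: 2.0 → 1.8 → 1.62 → 1.458 → 1.3122 → 1.18098 → 1.181

Answer: 1.181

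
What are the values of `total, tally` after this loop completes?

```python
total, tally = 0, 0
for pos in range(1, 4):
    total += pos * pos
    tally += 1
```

Sum of squares and count
`total, tally` takes the values: (0, 0) → (1, 0) → (1, 1) → (5, 1) → (5, 2) → (14, 2) → (14, 3)

Answer: 14, 3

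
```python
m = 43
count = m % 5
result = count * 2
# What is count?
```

Trace:
`m = 43` → m = 43
`count = m % 5` → count = 3
`result = count * 2` → result = 6
So count = 3

Answer: 3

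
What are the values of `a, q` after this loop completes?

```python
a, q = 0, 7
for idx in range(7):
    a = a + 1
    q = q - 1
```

a goes 0→7, q goes 7→0
`a, q` takes the values: (0, 7) → (1, 7) → (1, 6) → (2, 6) → (2, 5) → (3, 5) → (3, 4) → (4, 4) → (4, 3) → (5, 3) → (5, 2) → (6, 2) → (6, 1) → (7, 1) → (7, 0)

Answer: 7, 0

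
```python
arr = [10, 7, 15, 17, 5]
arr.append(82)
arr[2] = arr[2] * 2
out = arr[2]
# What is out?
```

Trace:
`arr = [10, 7, 15, 17, 5]` → arr = [10, 7, 15, 17, 5]
`arr.append(82)` → arr = [10, 7, 15, 17, 5, 82]
`arr[2] = arr[2] * 2` → arr = [10, 7, 30, 17, 5, 82]
`out = arr[2]` → out = 30
So out = 30

Answer: 30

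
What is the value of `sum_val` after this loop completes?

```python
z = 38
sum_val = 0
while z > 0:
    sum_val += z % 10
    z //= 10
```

Sum digits of 38
`sum_val` takes the values: 0 → 8 → 11

Answer: 11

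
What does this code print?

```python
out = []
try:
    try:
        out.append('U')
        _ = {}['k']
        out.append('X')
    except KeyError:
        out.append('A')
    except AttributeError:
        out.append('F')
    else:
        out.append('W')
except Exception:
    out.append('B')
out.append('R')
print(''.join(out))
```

Execution trace: 'U' (inner try body) → 'A' (inner except KeyError) → 'R' (after the try/except). Output: UAR

Answer: UAR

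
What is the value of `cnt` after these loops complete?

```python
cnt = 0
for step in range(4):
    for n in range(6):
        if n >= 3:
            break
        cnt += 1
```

Inner breaks at 3, outer runs 4 times
`cnt` takes the values: 0 → 1 → 2 → 3 → 4 → 5 → 6 → 7 → 8 → 9 → 10 → 11 → 12

Answer: 12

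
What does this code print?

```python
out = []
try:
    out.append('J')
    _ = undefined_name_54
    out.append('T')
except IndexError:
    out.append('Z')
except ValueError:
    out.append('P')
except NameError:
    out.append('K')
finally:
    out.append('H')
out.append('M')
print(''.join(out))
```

Execution trace: 'J' (try body) → 'K' (except NameError) → 'H' (finally) → 'M' (after the try/except). Output: JKHM

Answer: JKHM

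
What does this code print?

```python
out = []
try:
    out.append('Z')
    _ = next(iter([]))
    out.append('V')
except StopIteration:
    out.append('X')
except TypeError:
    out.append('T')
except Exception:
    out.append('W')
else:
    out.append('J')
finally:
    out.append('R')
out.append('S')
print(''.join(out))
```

Execution trace: 'Z' (try body) → 'X' (except StopIteration) → 'R' (finally) → 'S' (after the try/except). Output: ZXRS

Answer: ZXRS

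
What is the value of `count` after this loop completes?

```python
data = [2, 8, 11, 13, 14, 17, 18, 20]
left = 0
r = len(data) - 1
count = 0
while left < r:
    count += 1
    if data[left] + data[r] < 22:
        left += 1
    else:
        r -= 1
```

Steps to find pair summing to 22
`count` takes the values: 0 → 1 → 2 → 3 → 4 → 5 → 6 → 7

Answer: 7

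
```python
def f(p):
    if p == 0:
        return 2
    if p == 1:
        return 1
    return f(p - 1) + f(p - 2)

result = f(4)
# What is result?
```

Build up from base cases: f(0)=2, f(1)=1, f(2)=3, f(3)=4, f(4)=7

Answer: 7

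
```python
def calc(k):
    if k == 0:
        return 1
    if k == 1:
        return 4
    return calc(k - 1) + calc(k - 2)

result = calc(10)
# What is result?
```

Build up from base cases: calc(0)=1, calc(1)=4, calc(2)=5, calc(3)=9, calc(4)=14, calc(5)=23, calc(6)=37, ..., calc(10)=254

Answer: 254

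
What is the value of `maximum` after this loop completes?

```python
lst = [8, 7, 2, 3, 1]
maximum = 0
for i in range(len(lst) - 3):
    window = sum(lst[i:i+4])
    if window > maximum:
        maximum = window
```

Max sum of 4-element window in [8, 7, 2, 3, 1]
`maximum` takes the values: 0 → 20

Answer: 20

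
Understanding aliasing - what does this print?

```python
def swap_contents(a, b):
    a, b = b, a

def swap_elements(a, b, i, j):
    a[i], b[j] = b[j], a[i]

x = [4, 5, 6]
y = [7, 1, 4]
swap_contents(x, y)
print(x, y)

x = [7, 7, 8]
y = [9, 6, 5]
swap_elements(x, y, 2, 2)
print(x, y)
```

Key concept: parameter rebinding vs mutation.
Step by step:
`x = [4, 5, 6]` → x = [4, 5, 6]
`y = [7, 1, 4]` → y = [7, 1, 4]
`swap_contents(x, y)` → no visible change to tracked variables
`print(x, y)` → prints [4, 5, 6] [7, 1, 4]
`x = [7, 7, 8]` → x = [7, 7, 8]
`y = [9, 6, 5]` → y = [9, 6, 5]
`swap_elements(x, y, 2, 2)` → x = [7, 7, 5]; y = [9, 6, 8]
`print(x, y)` → prints [7, 7, 5] [9, 6, 8]

Answer:
[4, 5, 6] [7, 1, 4]
[7, 7, 5] [9, 6, 8]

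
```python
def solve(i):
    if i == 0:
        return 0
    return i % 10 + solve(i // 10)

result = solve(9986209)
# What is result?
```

Sum of digits of 9986209: 9 + 0 + 2 + 6 + 8 + 9 + 9 = 43

Answer: 43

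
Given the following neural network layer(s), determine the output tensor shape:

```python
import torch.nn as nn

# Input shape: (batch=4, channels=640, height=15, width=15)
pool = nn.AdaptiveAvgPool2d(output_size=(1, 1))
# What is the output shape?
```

Input: (4, 640, 15, 15) -> Output: (4, 640, 1, 1)

Answer: (4, 640, 1, 1)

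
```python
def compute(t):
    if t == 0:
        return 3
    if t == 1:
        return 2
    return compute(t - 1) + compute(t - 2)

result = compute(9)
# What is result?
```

Build up from base cases: compute(0)=3, compute(1)=2, compute(2)=5, compute(3)=7, compute(4)=12, compute(5)=19, compute(6)=31, ..., compute(9)=131

Answer: 131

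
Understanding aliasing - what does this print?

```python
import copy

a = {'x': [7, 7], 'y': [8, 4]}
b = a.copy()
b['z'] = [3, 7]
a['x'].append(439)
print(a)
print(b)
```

Key concept: shallow copy of dict with mutable values.
Step by step:
`a = {'x': [7, 7], 'y': [8, 4]}` → a = {'x': [7, 7], 'y': [8, 4]}
`b = a.copy()` → b = {'x': [7, 7], 'y': [8, 4]}
`b['z'] = [3, 7]` → b = {'x': [7, 7], 'y': [8, 4], 'z': [3, 7]}
`a['x'].append(439)` → a = {'x': [7, 7, 439], 'y': [8, 4]}; b = {'x': [7, 7, 439], 'y': [8, 4], 'z': [3, 7]}
`print(a)` → prints {'x': [7, 7, 439], 'y': [8, 4]}
`print(b)` → prints {'x': [7, 7, 439], 'y': [8, 4], 'z': [3, 7]}

Answer:
{'x': [7, 7, 439], 'y': [8, 4]}
{'x': [7, 7, 439], 'y': [8, 4], 'z': [3, 7]}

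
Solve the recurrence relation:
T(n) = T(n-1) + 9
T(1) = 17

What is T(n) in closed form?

Unrolling: T(n) = T(1) + 9·(n-1) = 17 + 9(n-1) = 9n + 8.

Answer: T(n) = 9n + 8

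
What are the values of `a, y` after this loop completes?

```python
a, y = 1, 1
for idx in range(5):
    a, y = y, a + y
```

Fibonacci: after 5 iterations
`a, y` takes the values: (1, 1) → (1, 2) → (2, 3) → (3, 5) → (5, 8) → (8, 13)

Answer: 8, 13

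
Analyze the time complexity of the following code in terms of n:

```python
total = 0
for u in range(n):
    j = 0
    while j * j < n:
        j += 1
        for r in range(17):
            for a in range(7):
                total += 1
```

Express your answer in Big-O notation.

Each loop level contributes: n × √n × 1 × 1. Multiplying the contributions gives O(n√n).

Answer: O(n√n)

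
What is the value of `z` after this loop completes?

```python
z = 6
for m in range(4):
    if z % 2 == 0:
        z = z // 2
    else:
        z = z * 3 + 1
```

Collatz-style transformation from 6
`z` takes the values: 6 → 3 → 10 → 5 → 16

Answer: 16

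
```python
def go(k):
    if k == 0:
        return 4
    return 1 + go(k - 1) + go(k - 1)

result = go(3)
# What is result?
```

go(k) = 1 + 2·go(k-1), go(0)=4. Closed form: (4+1)·2^3 - 1 = 39.

Answer: 39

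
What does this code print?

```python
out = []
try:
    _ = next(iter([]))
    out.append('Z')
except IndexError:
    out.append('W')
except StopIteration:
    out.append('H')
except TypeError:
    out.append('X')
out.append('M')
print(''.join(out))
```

Execution trace: 'H' (except StopIteration) → 'M' (after the try/except). Output: HM

Answer: HM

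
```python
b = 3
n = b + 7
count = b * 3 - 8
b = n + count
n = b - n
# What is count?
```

Trace:
`b = 3` → b = 3
`n = b + 7` → n = 10
`count = b * 3 - 8` → count = 1
`b = n + count` → b = 11
`n = b - n` → n = 1
So count = 1

Answer: 1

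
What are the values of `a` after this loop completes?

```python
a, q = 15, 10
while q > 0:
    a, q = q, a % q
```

GCD of 15 and 10
`a` takes the values: 15 → 10 → 5

Answer: 5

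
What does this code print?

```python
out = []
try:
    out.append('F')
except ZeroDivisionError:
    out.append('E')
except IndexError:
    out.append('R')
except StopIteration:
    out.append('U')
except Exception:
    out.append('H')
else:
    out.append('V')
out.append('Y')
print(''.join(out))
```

Execution trace: 'F' (try body, no exception) → 'V' (else) → 'Y' (after the try/except). Output: FVY

Answer: FVY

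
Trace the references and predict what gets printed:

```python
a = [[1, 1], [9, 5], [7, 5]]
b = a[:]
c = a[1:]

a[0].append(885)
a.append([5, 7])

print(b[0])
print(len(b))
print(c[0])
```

Key concept: slice with nested mutation.
Step by step:
`a = [[1, 1], [9, 5], [7, 5]]` → a = [[1, 1], [9, 5], [7, 5]]
`b = a[:]` → b = [[1, 1], [9, 5], [7, 5]]
`c = a[1:]` → c = [[9, 5], [7, 5]]
`a[0].append(885)` → a = [[1, 1, 885], [9, 5], [7, 5]]; b = [[1, 1, 885], [9, 5], [7, 5]]
`a.append([5, 7])` → a = [[1, 1, 885], [9, 5], [7, 5], [5, 7]]
`print(b[0])` → prints [1, 1, 885]
`print(len(b))` → prints 3
`print(c[0])` → prints [9, 5]

Answer:
[1, 1, 885]
3
[9, 5]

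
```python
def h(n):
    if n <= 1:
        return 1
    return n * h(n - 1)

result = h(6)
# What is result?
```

h(6) = 6 * 5 * 4 * 3 * 2 * 1 = 720

Answer: 720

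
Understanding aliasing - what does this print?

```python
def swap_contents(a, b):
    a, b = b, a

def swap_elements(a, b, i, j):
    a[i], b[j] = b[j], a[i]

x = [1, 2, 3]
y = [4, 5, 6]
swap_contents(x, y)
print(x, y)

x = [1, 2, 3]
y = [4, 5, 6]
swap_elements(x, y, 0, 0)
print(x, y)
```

Key concept: parameter rebinding vs mutation.
Step by step:
`x = [1, 2, 3]` → x = [1, 2, 3]
`y = [4, 5, 6]` → y = [4, 5, 6]
`swap_contents(x, y)` → no visible change to tracked variables
`print(x, y)` → prints [1, 2, 3] [4, 5, 6]
`x = [1, 2, 3]` → x = [1, 2, 3]
`y = [4, 5, 6]` → y = [4, 5, 6]
`swap_elements(x, y, 0, 0)` → x = [4, 2, 3]; y = [1, 5, 6]
`print(x, y)` → prints [4, 2, 3] [1, 5, 6]

Answer:
[1, 2, 3] [4, 5, 6]
[4, 2, 3] [1, 5, 6]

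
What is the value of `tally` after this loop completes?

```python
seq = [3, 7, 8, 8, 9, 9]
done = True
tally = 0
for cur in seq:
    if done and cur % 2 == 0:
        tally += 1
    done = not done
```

Count even values at even positions
`tally` takes the values: 0 → 1

Answer: 1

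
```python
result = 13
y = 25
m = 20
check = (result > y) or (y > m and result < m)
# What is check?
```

Trace:
`result = 13` → result = 13
`y = 25` → y = 25
`m = 20` → m = 20
`check = (result > y) or (y > m and result < m)` → check = True
So check = True

Answer: True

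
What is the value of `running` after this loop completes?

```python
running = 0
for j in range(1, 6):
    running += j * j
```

Sum of squares 1² to 5² = 55
`running` takes the values: 0 → 1 → 5 → 14 → 30 → 55

Answer: 55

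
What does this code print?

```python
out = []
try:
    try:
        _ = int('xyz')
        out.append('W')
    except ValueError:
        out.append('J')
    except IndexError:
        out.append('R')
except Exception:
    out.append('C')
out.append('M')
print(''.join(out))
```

Execution trace: 'J' (inner except ValueError) → 'M' (after the try/except). Output: JM

Answer: JM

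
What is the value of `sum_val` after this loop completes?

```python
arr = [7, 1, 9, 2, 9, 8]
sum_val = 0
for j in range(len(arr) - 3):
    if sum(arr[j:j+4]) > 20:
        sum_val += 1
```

Count windows with sum > 20
`sum_val` takes the values: 0 → 1 → 2

Answer: 2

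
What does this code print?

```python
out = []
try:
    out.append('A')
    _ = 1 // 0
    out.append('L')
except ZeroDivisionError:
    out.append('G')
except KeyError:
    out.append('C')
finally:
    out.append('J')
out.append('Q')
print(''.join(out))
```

Execution trace: 'A' (try body) → 'G' (except ZeroDivisionError) → 'J' (finally) → 'Q' (after the try/except). Output: AGJQ

Answer: AGJQ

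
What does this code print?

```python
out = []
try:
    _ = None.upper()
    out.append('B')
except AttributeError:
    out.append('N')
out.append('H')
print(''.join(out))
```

Execution trace: 'N' (except AttributeError) → 'H' (after the try/except). Output: NH

Answer: NH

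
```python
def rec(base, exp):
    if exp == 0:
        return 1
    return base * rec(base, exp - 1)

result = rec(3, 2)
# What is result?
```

rec(3, 2) = 3 * 3 = 9

Answer: 9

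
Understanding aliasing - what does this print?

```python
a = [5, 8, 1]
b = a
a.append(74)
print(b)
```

Key concept: basic list aliasing.
Step by step:
`a = [5, 8, 1]` → a = [5, 8, 1]
`b = a` → b = [5, 8, 1] (same object as a)
`a.append(74)` → a = [5, 8, 1, 74] (same object as b); b = [5, 8, 1, 74] (same object as a)
`print(b)` → prints [5, 8, 1, 74]

Answer: [5, 8, 1, 74]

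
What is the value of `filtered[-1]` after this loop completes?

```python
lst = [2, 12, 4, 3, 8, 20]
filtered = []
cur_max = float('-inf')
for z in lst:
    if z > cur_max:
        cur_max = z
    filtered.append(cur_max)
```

Running max ends at 20
`filtered` takes the values: [] → [2] → [2, 12] → [2, 12, 12] → [2, 12, 12, 12] → [2, 12, 12, 12, 12] → [2, 12, 12, 12, 12, 20]
So `filtered[-1]` = 20

Answer: 20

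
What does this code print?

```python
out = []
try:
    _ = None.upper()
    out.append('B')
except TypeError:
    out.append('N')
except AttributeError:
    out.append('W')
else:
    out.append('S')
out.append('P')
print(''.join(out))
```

Execution trace: 'W' (except AttributeError) → 'P' (after the try/except). Output: WP

Answer: WP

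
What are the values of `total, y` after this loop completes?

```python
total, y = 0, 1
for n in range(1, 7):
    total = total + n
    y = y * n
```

Sum and factorial of 1 to 6
`total, y` takes the values: (0, 1) → (1, 1) → (3, 1) → (3, 2) → (6, 2) → (6, 6) → (10, 6) → (10, 24) → (15, 24) → (15, 120) → (21, 120) → (21, 720)

Answer: 21, 720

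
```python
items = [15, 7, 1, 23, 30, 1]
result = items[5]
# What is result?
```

Trace:
`items = [15, 7, 1, 23, 30, 1]` → items = [15, 7, 1, 23, 30, 1]
`result = items[5]` → result = 1
So result = 1

Answer: 1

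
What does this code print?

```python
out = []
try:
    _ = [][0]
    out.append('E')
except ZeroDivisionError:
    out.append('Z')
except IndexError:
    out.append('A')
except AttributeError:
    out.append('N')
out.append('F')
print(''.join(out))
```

Execution trace: 'A' (except IndexError) → 'F' (after the try/except). Output: AF

Answer: AF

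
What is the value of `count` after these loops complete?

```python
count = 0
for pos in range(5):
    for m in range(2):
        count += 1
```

5 * 2 = 10
`count` takes the values: 0 → 1 → 2 → 3 → 4 → 5 → 6 → 7 → 8 → 9 → 10

Answer: 10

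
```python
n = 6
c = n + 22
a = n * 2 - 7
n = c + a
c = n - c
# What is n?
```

Trace:
`n = 6` → n = 6
`c = n + 22` → c = 28
`a = n * 2 - 7` → a = 5
`n = c + a` → n = 33
`c = n - c` → c = 5
So n = 33

Answer: 33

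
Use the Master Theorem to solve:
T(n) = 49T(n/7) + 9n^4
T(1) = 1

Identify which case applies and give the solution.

a=49, b=7, f(n)=9n^4. log_7(49) = 2. Since c=4 > 2 and the regularity condition holds (49(n/7)^4 = (49/7^4)n^4 with 49/7^4 < 1), Case 3 applies: T(n) = Θ(f(n)) = O(n^4).

Answer: O(n^4) - Case 3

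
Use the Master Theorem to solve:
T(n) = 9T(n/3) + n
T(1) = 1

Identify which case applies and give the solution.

a=9, b=3, f(n)=n. log_3(9) = 2. Since c=1 < 2, Case 1 applies: T(n) = Θ(n^log_b(a)) = O(n^2).

Answer: O(n^2) - Case 1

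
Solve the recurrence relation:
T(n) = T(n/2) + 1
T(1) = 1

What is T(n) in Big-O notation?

Each step divides n by 2 and adds 1. After log_2(n) steps we reach T(1)=1. So T(n) = 1·log_2(n) + 1 = O(log n).

Answer: O(log n)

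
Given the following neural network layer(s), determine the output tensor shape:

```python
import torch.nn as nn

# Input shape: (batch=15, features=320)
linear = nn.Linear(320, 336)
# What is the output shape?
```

Input: (15, 320) -> Output: (15, 336)

Answer: (15, 336)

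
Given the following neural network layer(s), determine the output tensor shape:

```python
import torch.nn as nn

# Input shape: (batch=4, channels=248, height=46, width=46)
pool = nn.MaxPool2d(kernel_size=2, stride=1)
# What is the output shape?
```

Input: (4, 248, 46, 46) -> Output: (4, 248, 45, 45)

Answer: (4, 248, 45, 45)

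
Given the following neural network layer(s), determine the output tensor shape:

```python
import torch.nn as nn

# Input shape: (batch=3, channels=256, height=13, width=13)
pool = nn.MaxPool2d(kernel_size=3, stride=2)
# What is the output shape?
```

Input: (3, 256, 13, 13) -> Output: (3, 256, 6, 6)

Answer: (3, 256, 6, 6)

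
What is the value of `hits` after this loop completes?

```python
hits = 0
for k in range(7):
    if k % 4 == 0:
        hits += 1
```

Count numbers divisible by 4 in range(7)
`hits` takes the values: 0 → 1 → 2

Answer: 2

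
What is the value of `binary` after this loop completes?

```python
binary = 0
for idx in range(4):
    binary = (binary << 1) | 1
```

Build 4 consecutive 1-bits: 0b1111
`binary` takes the values: 0 → 1 → 3 → 7 → 15

Answer: 15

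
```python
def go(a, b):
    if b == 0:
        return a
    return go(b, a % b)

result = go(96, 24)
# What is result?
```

go(96, 24) -> go(24, 0) -> 24

Answer: 24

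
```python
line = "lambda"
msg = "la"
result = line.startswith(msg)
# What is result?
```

Trace:
`line = "lambda"` → line = 'lambda'
`msg = "la"` → msg = 'la'
`result = line.startswith(msg)` → result = True
So result = True

Answer: True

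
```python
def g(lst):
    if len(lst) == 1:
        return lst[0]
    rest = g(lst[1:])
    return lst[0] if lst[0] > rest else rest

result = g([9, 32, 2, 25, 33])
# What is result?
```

Recursive max over [9, 32, 2, 25, 33] = 33

Answer: 33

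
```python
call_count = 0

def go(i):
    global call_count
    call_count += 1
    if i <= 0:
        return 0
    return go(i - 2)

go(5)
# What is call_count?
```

Linear recursion stepping by 2: 4 calls from i=5 down to ≤0.

Answer: 4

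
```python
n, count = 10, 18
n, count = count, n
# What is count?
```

Trace:
`n, count = 10, 18` → n = 10; count = 18
`n, count = count, n` → n = 18; count = 10
So count = 10

Answer: 10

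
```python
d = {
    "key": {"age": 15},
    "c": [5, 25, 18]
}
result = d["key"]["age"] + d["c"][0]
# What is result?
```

Trace:
`d = { ...` → d = {'key': {'age': 15}, 'c': [5, 25, 18]}
`result = d["key"]["age"] + d["c"][0]` → result = 20
So result = 20

Answer: 20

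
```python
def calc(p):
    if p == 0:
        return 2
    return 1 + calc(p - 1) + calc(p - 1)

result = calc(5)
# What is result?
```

calc(p) = 1 + 2·calc(p-1), calc(0)=2. Closed form: (2+1)·2^5 - 1 = 95.

Answer: 95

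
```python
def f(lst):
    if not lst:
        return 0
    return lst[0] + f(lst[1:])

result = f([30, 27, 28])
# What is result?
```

30 + 27 + 28 + 0 = 85

Answer: 85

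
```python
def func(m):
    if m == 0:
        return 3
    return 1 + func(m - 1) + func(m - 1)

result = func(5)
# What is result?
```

func(m) = 1 + 2·func(m-1), func(0)=3. Closed form: (3+1)·2^5 - 1 = 127.

Answer: 127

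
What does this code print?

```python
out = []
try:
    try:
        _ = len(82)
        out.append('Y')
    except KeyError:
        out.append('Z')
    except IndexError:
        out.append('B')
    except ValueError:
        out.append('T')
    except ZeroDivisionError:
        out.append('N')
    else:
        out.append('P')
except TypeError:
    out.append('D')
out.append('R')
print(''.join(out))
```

Execution trace: 'D' (outer except TypeError) → 'R' (after the try/except). Output: DR

Answer: DR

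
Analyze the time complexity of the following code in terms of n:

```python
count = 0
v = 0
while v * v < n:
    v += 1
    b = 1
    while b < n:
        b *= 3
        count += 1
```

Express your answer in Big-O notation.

Each loop level contributes: √n × log n. Multiplying the contributions gives O(√n log n).

Answer: O(√n log n)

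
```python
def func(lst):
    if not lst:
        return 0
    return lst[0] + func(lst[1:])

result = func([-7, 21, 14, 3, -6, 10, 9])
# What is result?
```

(-7) + 21 + 14 + 3 + (-6) + 10 + 9 + 0 = 44

Answer: 44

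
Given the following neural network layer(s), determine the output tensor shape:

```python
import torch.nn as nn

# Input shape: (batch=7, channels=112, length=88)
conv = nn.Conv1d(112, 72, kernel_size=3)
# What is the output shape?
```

Input: (7, 112, 88) -> Output: (7, 72, 86)

Answer: (7, 72, 86)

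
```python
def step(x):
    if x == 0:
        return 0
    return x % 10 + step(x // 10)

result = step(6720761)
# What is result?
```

Sum of digits of 6720761: 1 + 6 + 7 + 0 + 2 + 7 + 6 = 29

Answer: 29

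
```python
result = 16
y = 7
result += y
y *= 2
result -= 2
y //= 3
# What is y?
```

Trace:
`result = 16` → result = 16
`y = 7` → y = 7
`result += y` → result = 23
`y *= 2` → y = 14
`result -= 2` → result = 21
`y //= 3` → y = 4
So y = 4

Answer: 4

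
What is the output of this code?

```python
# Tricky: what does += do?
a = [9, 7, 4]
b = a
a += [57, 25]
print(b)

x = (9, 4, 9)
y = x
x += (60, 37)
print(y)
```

Key concept: += behavior differs for mutable vs immutable.
Step by step:
`a = [9, 7, 4]` → a = [9, 7, 4]
`b = a` → b = [9, 7, 4] (same object as a)
`a += [57, 25]` → a = [9, 7, 4, 57, 25] (same object as b); b = [9, 7, 4, 57, 25] (same object as a)
`print(b)` → prints [9, 7, 4, 57, 25]
`x = (9, 4, 9)` → x = (9, 4, 9)
`y = x` → y = (9, 4, 9)
`x += (60, 37)` → x = (9, 4, 9, 60, 37)
`print(y)` → prints (9, 4, 9)

Answer:
[9, 7, 4, 57, 25]
(9, 4, 9)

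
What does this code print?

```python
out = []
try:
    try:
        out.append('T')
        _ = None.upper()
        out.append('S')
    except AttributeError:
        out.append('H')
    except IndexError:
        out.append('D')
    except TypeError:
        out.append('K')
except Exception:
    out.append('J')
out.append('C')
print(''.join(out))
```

Execution trace: 'T' (inner try body) → 'H' (inner except AttributeError) → 'C' (after the try/except). Output: THC

Answer: THC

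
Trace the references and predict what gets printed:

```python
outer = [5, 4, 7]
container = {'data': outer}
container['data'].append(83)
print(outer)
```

Key concept: dict holds reference to list.
Step by step:
`outer = [5, 4, 7]` → outer = [5, 4, 7]
`container = {'data': outer}` → container = {'data': [5, 4, 7]}
`container['data'].append(83)` → outer = [5, 4, 7, 83]; container = {'data': [5, 4, 7, 83]}
`print(outer)` → prints [5, 4, 7, 83]

Answer: [5, 4, 7, 83]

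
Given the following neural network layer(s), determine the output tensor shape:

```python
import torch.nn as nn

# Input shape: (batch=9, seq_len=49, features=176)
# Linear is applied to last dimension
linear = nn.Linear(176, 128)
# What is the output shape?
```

Input: (9, 49, 176) -> Output: (9, 49, 128)

Answer: (9, 49, 128)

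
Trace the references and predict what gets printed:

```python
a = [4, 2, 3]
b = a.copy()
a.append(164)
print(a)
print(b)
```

Key concept: list.copy() creates independent copy.
Step by step:
`a = [4, 2, 3]` → a = [4, 2, 3]
`b = a.copy()` → b = [4, 2, 3]
`a.append(164)` → a = [4, 2, 3, 164]
`print(a)` → prints [4, 2, 3, 164]
`print(b)` → prints [4, 2, 3]

Answer:
[4, 2, 3, 164]
[4, 2, 3]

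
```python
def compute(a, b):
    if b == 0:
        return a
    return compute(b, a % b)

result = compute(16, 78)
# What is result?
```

compute(16, 78) -> compute(78, 16) -> compute(16, 14) -> compute(14, 2) -> compute(2, 0) -> 2

Answer: 2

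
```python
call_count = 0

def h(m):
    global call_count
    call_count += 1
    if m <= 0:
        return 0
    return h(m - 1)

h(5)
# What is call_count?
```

Linear recursion stepping by 1: 6 calls from m=5 down to ≤0.

Answer: 6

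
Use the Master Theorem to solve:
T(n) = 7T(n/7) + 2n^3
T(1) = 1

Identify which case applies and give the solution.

a=7, b=7, f(n)=2n^3. log_7(7) = 1. Since c=3 > 1 and the regularity condition holds (7(n/7)^3 = (7/7^3)n^3 with 7/7^3 < 1), Case 3 applies: T(n) = Θ(f(n)) = O(n^3).

Answer: O(n^3) - Case 3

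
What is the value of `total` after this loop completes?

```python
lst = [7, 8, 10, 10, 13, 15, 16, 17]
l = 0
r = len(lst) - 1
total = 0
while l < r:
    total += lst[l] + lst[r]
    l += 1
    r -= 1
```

Sum of pairs from ends
`total` takes the values: 0 → 24 → 48 → 73 → 96

Answer: 96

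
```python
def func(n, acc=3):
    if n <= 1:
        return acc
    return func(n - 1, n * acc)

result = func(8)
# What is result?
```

Accumulator trace (n, acc): (8, 3) -> (7, 24) -> (6, 168) -> (5, 1008) -> (4, 5040) -> (3, 20160) -> (2, 60480) -> (1, 120960) -> return 120960

Answer: 120960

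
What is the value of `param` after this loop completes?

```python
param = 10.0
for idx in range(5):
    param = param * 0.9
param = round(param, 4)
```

Exponential decay: 10.0 * 0.9^5
`param` takes the values: 10.0 → 9.0 → 8.1 → 7.29 → 6.561 → 5.9049

Answer: 5.9049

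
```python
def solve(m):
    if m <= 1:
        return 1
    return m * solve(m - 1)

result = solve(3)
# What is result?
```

solve(3) = 3 * 2 * 1 = 6

Answer: 6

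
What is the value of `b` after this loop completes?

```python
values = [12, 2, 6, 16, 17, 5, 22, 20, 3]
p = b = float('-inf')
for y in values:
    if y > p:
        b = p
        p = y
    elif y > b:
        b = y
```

Second largest (with repeats) in [12, 2, 6, 16, 17, 5, 22, 20, 3]
`b` takes the values: -inf → 2 → 6 → 12 → 16 → 17 → 20

Answer: 20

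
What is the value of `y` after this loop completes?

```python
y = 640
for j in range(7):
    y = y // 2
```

Halve 7 times: 640 // 2^7 = 5
`y` takes the values: 640 → 320 → 160 → 80 → 40 → 20 → 10 → 5

Answer: 5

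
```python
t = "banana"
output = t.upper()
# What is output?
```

Trace:
`t = "banana"` → t = 'banana'
`output = t.upper()` → output = 'BANANA'
So output = 'BANANA'

Answer: 'BANANA'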